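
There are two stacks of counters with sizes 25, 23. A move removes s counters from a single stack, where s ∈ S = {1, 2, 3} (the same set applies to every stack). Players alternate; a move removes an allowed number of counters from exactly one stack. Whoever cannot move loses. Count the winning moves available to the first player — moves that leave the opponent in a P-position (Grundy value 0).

All stacks use S = {1, 2, 3}:
G(0) = 0
G(1) = mex{0} = 1
G(2) = mex{1,0} = 2
G(3) = mex{2,1,0} = 3
G(4) = mex{3,2,1} = 0
G(5) = mex{0,3,2} = 1
G(6) = mex{1,0,3} = 2
G(7) = mex{2,1,0} = 3
G(8) = mex{3,2,1} = 0
G(9) = mex{0,3,2} = 1
G(10) = mex{1,0,3} = 2
G(11) = mex{2,1,0} = 3
G(12) = mex{3,2,1} = 0
G(13) = mex{0,3,2} = 1
G(14) = mex{1,0,3} = 2
G(15) = mex{2,1,0} = 3
G(16) = mex{3,2,1} = 0
G(17) = mex{0,3,2} = 1
G(18) = mex{1,0,3} = 2
G(19) = mex{2,1,0} = 3
G(20) = mex{3,2,1} = 0
G(21) = mex{0,3,2} = 1
G(22) = mex{1,0,3} = 2
G(23) = mex{2,1,0} = 3
G(24) = mex{3,2,1} = 0
G(25) = mex{0,3,2} = 1
Stack A: G(25) = 1.
Stack B: G(23) = 3.
Combined Grundy value = 1 ⊕ 3 = 2.
A winning move leaves total XOR = 0, i.e. changes one component's Grundy value g to g ⊕ X where X is the current total.
Stack A: need g' = 1⊕2 = 3. Options: 25−1→G=0, 25−2→G=3, 25−3→G=2. Hits: 1.
Stack B: need g' = 3⊕2 = 1. Options: 23−1→G=2, 23−2→G=1, 23−3→G=0. Hits: 1.

2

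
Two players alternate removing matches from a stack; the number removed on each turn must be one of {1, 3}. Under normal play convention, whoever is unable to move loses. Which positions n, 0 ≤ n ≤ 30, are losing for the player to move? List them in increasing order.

n :  0  1  2  3  4  5  6  7  8  9 10 11 12 13 14 15 16 17 18 19 20 21 22 23 24 25 26 27 28 29 30
G :  0  1  0  1  0  1  0  1  0  1  0  1  0  1  0  1  0  1  0  1  0  1  0  1  0  1  0  1  0  1  0
P-positions are exactly the n with G(n) = 0.

0, 2, 4, 6, 8, 10, 12, 14, 16, 18, 20, 22, 24, 26, 28, 30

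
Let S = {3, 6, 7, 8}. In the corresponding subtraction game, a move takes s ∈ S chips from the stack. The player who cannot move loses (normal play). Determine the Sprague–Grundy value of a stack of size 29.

n :  0  1  2  3  4  5  6  7  8  9 10 11 12 13 14 15 16 17 18 19 20 21 22 23 24 25 26 27 28 29
G :  0  0  0  1  1  1  2  2  2  3  3  0  0  0  1  1  1  2  2  2  3  3  0  0  0  1  1  1  2  2

2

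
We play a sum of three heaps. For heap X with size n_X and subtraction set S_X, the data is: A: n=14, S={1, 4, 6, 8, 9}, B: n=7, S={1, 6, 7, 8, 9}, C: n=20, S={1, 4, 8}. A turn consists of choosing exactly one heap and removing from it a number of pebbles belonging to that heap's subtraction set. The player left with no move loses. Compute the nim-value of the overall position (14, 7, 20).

Heap A, S = {1, 4, 6, 8, 9}:
n :  0  1  2  3  4  5  6  7  8  9 10 11 12 13 14
G :  0  1  0  1  2  0  1  0  1  2  3  2  0  1  2
G_A(14) = 2.
Heap B, S = {1, 6, 7, 8, 9}:
G(0) = 0
G(1) = mex{0} = 1
G(2) = mex{1} = 0
G(3) = mex{0} = 1
G(4) = mex{1} = 0
G(5) = mex{0} = 1
G(6) = mex{1,0} = 2
G(7) = mex{2,1,0} = 3
G_B(7) = 3.
Heap C, S = {1, 4, 8}:
n :  0  1  2  3  4  5  6  7  8  9 10 11 12 13 14 15 16 17 18 19 20
G :  0  1  0  1  2  0  1  0  1  2  3  2  0  1  0  1  2  0  1  0  1
G_C(20) = 1.
Combined Grundy value = 2 ⊕ 3 ⊕ 1 = 0.

0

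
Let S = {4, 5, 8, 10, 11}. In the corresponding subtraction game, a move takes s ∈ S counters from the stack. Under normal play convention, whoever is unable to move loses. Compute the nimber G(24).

n :  0  1  2  3  4  5  6  7  8  9 10 11 12 13 14 15 16 17 18 19 20 21 22 23 24
G :  0  0  0  0  1  1  1  1  2  2  2  2  3  3  3  0  0  0  0  1  1  1  1  2  2

2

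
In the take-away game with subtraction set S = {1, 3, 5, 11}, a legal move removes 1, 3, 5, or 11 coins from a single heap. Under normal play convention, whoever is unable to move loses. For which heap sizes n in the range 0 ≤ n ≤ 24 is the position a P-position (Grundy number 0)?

0, 2, 4, 6, 8, 10, 12, 14, 16, 18, 20, 22, 24

G(0) = 0
G(1) = mex{0} = 1
G(2) = mex{1} = 0
G(3) = mex{0,0} = 1
G(4) = mex{1,1} = 0
G(5) = mex{0,0,0} = 1
G(6) = mex{1,1,1} = 0
G(7) = mex{0,0,0} = 1
G(8) = mex{1,1,1} = 0
G(9) = mex{0,0,0} = 1
G(10) = mex{1,1,1} = 0
G(11) = mex{0,0,0,0} = 1
G(12) = mex{1,1,1,1} = 0
G(13) = mex{0,0,0,0} = 1
G(14) = mex{1,1,1,1} = 0
G(15) = mex{0,0,0,0} = 1
G(16) = mex{1,1,1,1} = 0
G(17) = mex{0,0,0,0} = 1
G(18) = mex{1,1,1,1} = 0
G(19) = mex{0,0,0,0} = 1
G(20) = mex{1,1,1,1} = 0
G(21) = mex{0,0,0,0} = 1
G(22) = mex{1,1,1,1} = 0
G(23) = mex{0,0,0,0} = 1
G(24) = mex{1,1,1,1} = 0
P-positions are exactly the n with G(n) = 0.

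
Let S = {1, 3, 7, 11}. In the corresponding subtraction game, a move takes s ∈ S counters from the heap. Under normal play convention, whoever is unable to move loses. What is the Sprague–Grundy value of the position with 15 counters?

G(0) = 0
G(1) = mex{0} = 1
G(2) = mex{1} = 0
G(3) = mex{0,0} = 1
G(4) = mex{1,1} = 0
G(5) = mex{0,0} = 1
G(6) = mex{1,1} = 0
G(7) = mex{0,0,0} = 1
G(8) = mex{1,1,1} = 0
G(9) = mex{0,0,0} = 1
G(10) = mex{1,1,1} = 0
G(11) = mex{0,0,0,0} = 1
G(12) = mex{1,1,1,1} = 0
G(13) = mex{0,0,0,0} = 1
G(14) = mex{1,1,1,1} = 0
G(15) = mex{0,0,0,0} = 1

1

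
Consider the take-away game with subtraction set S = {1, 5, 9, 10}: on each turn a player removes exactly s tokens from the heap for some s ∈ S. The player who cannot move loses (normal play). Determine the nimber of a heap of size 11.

3

G(0) = 0
G(1) = mex{0} = 1
G(2) = mex{1} = 0
G(3) = mex{0} = 1
G(4) = mex{1} = 0
G(5) = mex{0,0} = 1
G(6) = mex{1,1} = 0
G(7) = mex{0,0} = 1
G(8) = mex{1,1} = 0
G(9) = mex{0,0,0} = 1
G(10) = mex{1,1,1,0} = 2
G(11) = mex{2,0,0,1} = 3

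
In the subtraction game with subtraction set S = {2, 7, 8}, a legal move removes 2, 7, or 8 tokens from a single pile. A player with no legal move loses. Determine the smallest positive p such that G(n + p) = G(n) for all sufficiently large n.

G(0) = 0
G(1) = mex{} = 0
G(2) = mex{0} = 1
G(3) = mex{0} = 1
G(4) = mex{1} = 0
G(5) = mex{1} = 0
G(6) = mex{0} = 1
G(7) = mex{0,0} = 1
G(8) = mex{1,0,0} = 2
G(9) = mex{1,1,0} = 2
G(10) = mex{2,1,1} = 0
G(11) = mex{2,0,1} = 3
G(12) = mex{0,0,0} = 1
G(13) = mex{3,1,0} = 2
G(14) = mex{1,1,1} = 0
G(15) = mex{2,2,1} = 0
G(16) = mex{0,2,2} = 1
G(17) = mex{0,0,2} = 1
G(18) = mex{1,3,0} = 2
G(19) = mex{1,1,3} = 0
G(20) = mex{2,2,1} = 0
G(21) = mex{0,0,2} = 1
G(22) = mex{0,0,0} = 1
G(23) = mex{1,1,0} = 2
G(24) = mex{1,1,1} = 0
G(25) = mex{2,2,1} = 0
G(26) = mex{0,0,2} = 1
From n = 12 onward G(n+5) = G(n); since this holds over max(S) = 8 consecutive positions the period is 5 (pre-period 12).

5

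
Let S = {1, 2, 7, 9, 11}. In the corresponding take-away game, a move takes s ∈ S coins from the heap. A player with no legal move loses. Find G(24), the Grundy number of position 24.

2

n :  0  1  2  3  4  5  6  7  8  9 10 11 12 13 14 15 16 17 18 19 20 21 22 23 24
G :  0  1  2  0  1  2  0  1  2  3  4  5  3  4  5  3  0  1  2  0  1  2  0  1  2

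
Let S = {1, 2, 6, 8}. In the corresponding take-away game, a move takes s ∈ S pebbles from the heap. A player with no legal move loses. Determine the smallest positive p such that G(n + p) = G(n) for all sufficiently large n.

G(0) = 0
G(1) = mex{0} = 1
G(2) = mex{1,0} = 2
G(3) = mex{2,1} = 0
G(4) = mex{0,2} = 1
G(5) = mex{1,0} = 2
G(6) = mex{2,1,0} = 3
G(7) = mex{3,2,1} = 0
G(8) = mex{0,3,2,0} = 1
G(9) = mex{1,0,0,1} = 2
G(10) = mex{2,1,1,2} = 0
G(11) = mex{0,2,2,0} = 1
G(12) = mex{1,0,3,1} = 2
G(13) = mex{2,1,0,2} = 3
G(14) = mex{3,2,1,3} = 0
G(15) = mex{0,3,2,0} = 1
G(16) = mex{1,0,0,1} = 2
G(n+7) = G(n) holds for n = 0,…,7 (a full window of length max(S) = 8), so the sequence is purely periodic with period 7.

7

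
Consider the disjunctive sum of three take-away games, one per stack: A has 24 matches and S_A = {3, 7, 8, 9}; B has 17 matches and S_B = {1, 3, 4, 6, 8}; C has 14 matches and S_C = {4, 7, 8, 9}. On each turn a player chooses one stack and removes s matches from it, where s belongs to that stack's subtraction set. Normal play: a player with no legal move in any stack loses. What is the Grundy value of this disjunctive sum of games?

3

Stack A, S = {3, 7, 8, 9}:
n :  0  1  2  3  4  5  6  7  8  9 10 11 12 13 14 15 16 17 18 19 20 21 22 23 24
G :  0  0  0  1  1  1  0  2  2  1  3  3  0  2  4  1  0  0  0  1  1  1  0  2  2
G_A(24) = 2.
Stack B, S = {1, 3, 4, 6, 8}:
n :  0  1  2  3  4  5  6  7  8  9 10 11 12 13 14 15 16 17
G :  0  1  0  1  2  3  2  0  1  0  1  2  3  2  0  1  0  1
G_B(17) = 1.
Stack C, S = {4, 7, 8, 9}:
n :  0  1  2  3  4  5  6  7  8  9 10 11 12 13 14
G :  0  0  0  0  1  1  1  1  2  2  2  2  3  0  0
G_C(14) = 0.
Combined Grundy value = 2 ⊕ 1 ⊕ 0 = 3.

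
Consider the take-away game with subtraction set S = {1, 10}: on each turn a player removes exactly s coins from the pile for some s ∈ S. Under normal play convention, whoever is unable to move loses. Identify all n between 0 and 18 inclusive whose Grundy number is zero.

n :  0  1  2  3  4  5  6  7  8  9 10 11 12 13 14 15 16 17 18
G :  0  1  0  1  0  1  0  1  0  1  2  0  1  0  1  0  1  0  1
P-positions are exactly the n with G(n) = 0.

0, 2, 4, 6, 8, 11, 13, 15, 17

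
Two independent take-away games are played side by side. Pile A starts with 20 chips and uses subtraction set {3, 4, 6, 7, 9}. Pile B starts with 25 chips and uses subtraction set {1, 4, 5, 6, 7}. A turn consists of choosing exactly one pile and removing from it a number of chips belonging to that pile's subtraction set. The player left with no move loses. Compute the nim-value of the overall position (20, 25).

1

Pile A, S = {3, 4, 6, 7, 9}:
G(0) = 0
G(1) = mex{} = 0
G(2) = mex{} = 0
G(3) = mex{0} = 1
G(4) = mex{0,0} = 1
G(5) = mex{0,0} = 1
G(6) = mex{1,0,0} = 2
G(7) = mex{1,1,0,0} = 2
G(8) = mex{1,1,0,0} = 2
G(9) = mex{2,1,1,0,0} = 3
G(10) = mex{2,2,1,1,0} = 3
G(11) = mex{2,2,1,1,0} = 3
G(12) = mex{3,2,2,1,1} = 0
G(13) = mex{3,3,2,2,1} = 0
G(14) = mex{3,3,2,2,1} = 0
G(15) = mex{0,3,3,2,2} = 1
G(16) = mex{0,0,3,3,2} = 1
G(17) = mex{0,0,3,3,2} = 1
G(18) = mex{1,0,0,3,3} = 2
G(19) = mex{1,1,0,0,3} = 2
G(20) = mex{1,1,0,0,3} = 2
G_A(20) = 2.
Pile B, S = {1, 4, 5, 6, 7}:
n :  0  1  2  3  4  5  6  7  8  9 10 11 12 13 14 15 16 17 18 19 20 21 22 23 24 25
G :  0  1  0  1  2  3  2  3  4  5  0  1  0  1  2  3  2  3  4  5  0  1  0  1  2  3
G_B(25) = 3.
Combined Grundy value = 2 ⊕ 3 = 1.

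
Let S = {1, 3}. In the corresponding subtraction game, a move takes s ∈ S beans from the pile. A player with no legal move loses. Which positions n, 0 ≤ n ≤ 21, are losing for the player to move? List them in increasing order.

G(0) = 0
G(1) = mex{0} = 1
G(2) = mex{1} = 0
G(3) = mex{0,0} = 1
G(4) = mex{1,1} = 0
G(5) = mex{0,0} = 1
G(6) = mex{1,1} = 0
G(7) = mex{0,0} = 1
G(8) = mex{1,1} = 0
G(9) = mex{0,0} = 1
G(10) = mex{1,1} = 0
G(11) = mex{0,0} = 1
G(12) = mex{1,1} = 0
G(13) = mex{0,0} = 1
G(14) = mex{1,1} = 0
G(15) = mex{0,0} = 1
G(16) = mex{1,1} = 0
G(17) = mex{0,0} = 1
G(18) = mex{1,1} = 0
G(19) = mex{0,0} = 1
G(20) = mex{1,1} = 0
G(21) = mex{0,0} = 1
P-positions are exactly the n with G(n) = 0.

0, 2, 4, 6, 8, 10, 12, 14, 16, 18, 20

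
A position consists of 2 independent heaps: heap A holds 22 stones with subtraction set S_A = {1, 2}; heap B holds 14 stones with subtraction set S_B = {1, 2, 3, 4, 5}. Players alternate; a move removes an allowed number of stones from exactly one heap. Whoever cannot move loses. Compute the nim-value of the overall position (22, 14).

Heap A, S = {1, 2}:
n :  0  1  2  3  4  5  6  7  8  9 10 11 12 13 14 15 16 17 18 19 20 21 22
G :  0  1  2  0  1  2  0  1  2  0  1  2  0  1  2  0  1  2  0  1  2  0  1
G_A(22) = 1.
Heap B, S = {1, 2, 3, 4, 5}:
G(0) = 0
G(1) = mex{0} = 1
G(2) = mex{1,0} = 2
G(3) = mex{2,1,0} = 3
G(4) = mex{3,2,1,0} = 4
G(5) = mex{4,3,2,1,0} = 5
G(6) = mex{5,4,3,2,1} = 0
G(7) = mex{0,5,4,3,2} = 1
G(8) = mex{1,0,5,4,3} = 2
G(9) = mex{2,1,0,5,4} = 3
G(10) = mex{3,2,1,0,5} = 4
G(11) = mex{4,3,2,1,0} = 5
G(12) = mex{5,4,3,2,1} = 0
G(13) = mex{0,5,4,3,2} = 1
G(14) = mex{1,0,5,4,3} = 2
G_B(14) = 2.
Combined Grundy value = 1 ⊕ 2 = 3.

3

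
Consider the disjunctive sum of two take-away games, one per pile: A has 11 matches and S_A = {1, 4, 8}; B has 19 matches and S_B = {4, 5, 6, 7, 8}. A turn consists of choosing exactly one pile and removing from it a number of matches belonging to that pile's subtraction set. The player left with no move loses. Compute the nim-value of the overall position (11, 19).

3

Pile A, S = {1, 4, 8}:
n :  0  1  2  3  4  5  6  7  8  9 10 11
G :  0  1  0  1  2  0  1  0  1  2  3  2
G_A(11) = 2.
Pile B, S = {4, 5, 6, 7, 8}:
n :  0  1  2  3  4  5  6  7  8  9 10 11 12 13 14 15 16 17 18 19
G :  0  0  0  0  1  1  1  1  2  2  2  2  0  0  0  0  1  1  1  1
G_B(19) = 1.
Combined Grundy value = 2 ⊕ 1 = 3.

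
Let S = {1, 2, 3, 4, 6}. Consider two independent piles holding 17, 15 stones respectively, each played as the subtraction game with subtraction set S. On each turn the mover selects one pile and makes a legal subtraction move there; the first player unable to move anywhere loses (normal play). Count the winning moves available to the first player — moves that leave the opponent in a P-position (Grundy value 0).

All piles use S = {1, 2, 3, 4, 6}:
n :  0  1  2  3  4  5  6  7  8  9 10 11 12 13 14 15 16 17
G :  0  1  2  3  4  0  1  2  3  4  0  1  2  3  4  0  1  2
Pile A: G(17) = 2.
Pile B: G(15) = 0.
Combined Grundy value = 2 ⊕ 0 = 2.
A winning move leaves total XOR = 0, i.e. changes one component's Grundy value g to g ⊕ X where X is the current total.
Pile A: need g' = 2⊕2 = 0. Options: 17−1→G=1, 17−2→G=0, 17−3→G=4, 17−4→G=3, 17−6→G=1. Hits: 1.
Pile B: need g' = 0⊕2 = 2. Options: 15−1→G=4, 15−2→G=3, 15−3→G=2, 15−4→G=1, 15−6→G=4. Hits: 1.

2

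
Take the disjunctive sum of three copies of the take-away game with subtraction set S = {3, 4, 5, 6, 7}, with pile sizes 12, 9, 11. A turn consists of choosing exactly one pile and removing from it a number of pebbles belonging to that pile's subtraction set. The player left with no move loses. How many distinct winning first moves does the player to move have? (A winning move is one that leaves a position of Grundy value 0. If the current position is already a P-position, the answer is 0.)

2

All piles use S = {3, 4, 5, 6, 7}:
n :  0  1  2  3  4  5  6  7  8  9 10 11 12
G :  0  0  0  1  1  1  2  2  2  3  0  0  0
Pile A: G(12) = 0.
Pile B: G(9) = 3.
Pile C: G(11) = 0.
Combined Grundy value = 0 ⊕ 3 ⊕ 0 = 3.
A winning move leaves total XOR = 0, i.e. changes one component's Grundy value g to g ⊕ X where X is the current total.
Pile A: need g' = 0⊕3 = 3. Options: 12−3→G=3, 12−4→G=2, 12−5→G=2, 12−6→G=2, 12−7→G=1. Hits: 1.
Pile B: need g' = 3⊕3 = 0. Options: 9−3→G=2, 9−4→G=1, 9−5→G=1, 9−6→G=1, 9−7→G=0. Hits: 1.
Pile C: need g' = 0⊕3 = 3. Options: 11−3→G=2, 11−4→G=2, 11−5→G=2, 11−6→G=1, 11−7→G=1. Hits: 0.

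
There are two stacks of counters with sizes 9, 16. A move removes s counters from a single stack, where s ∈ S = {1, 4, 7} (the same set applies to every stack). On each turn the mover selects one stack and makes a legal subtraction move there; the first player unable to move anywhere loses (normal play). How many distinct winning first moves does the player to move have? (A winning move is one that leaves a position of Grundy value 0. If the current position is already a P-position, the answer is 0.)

4

All stacks use S = {1, 4, 7}:
n :  0  1  2  3  4  5  6  7  8  9 10 11 12 13 14 15 16
G :  0  1  0  1  2  0  1  2  0  1  0  1  2  0  1  2  0
Stack A: G(9) = 1.
Stack B: G(16) = 0.
Combined Grundy value = 1 ⊕ 0 = 1.
A winning move leaves total XOR = 0, i.e. changes one component's Grundy value g to g ⊕ X where X is the current total.
Stack A: need g' = 1⊕1 = 0. Options: 9−1→G=0, 9−4→G=0, 9−7→G=0. Hits: 3.
Stack B: need g' = 0⊕1 = 1. Options: 16−1→G=2, 16−4→G=2, 16−7→G=1. Hits: 1.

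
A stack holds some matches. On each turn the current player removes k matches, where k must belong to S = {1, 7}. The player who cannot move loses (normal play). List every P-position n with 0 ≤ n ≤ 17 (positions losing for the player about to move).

G(0) = 0
G(1) = mex{0} = 1
G(2) = mex{1} = 0
G(3) = mex{0} = 1
G(4) = mex{1} = 0
G(5) = mex{0} = 1
G(6) = mex{1} = 0
G(7) = mex{0,0} = 1
G(8) = mex{1,1} = 0
G(9) = mex{0,0} = 1
G(10) = mex{1,1} = 0
G(11) = mex{0,0} = 1
G(12) = mex{1,1} = 0
G(13) = mex{0,0} = 1
G(14) = mex{1,1} = 0
G(15) = mex{0,0} = 1
G(16) = mex{1,1} = 0
G(17) = mex{0,0} = 1
P-positions are exactly the n with G(n) = 0.

0, 2, 4, 6, 8, 10, 12, 14, 16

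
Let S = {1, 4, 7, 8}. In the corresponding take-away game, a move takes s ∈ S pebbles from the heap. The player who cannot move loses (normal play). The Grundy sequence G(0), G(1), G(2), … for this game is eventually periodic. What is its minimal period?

n :  0  1  2  3  4  5  6  7  8  9 10 11 12 13 14 15 16 17 18 19 20 21 22 23 24 25 26 27 28 29 30 31 32 33 34 35 36 37 38 39 40 41 42 43 44 45 46 47 48 49 50 51
G :  0  1  0  1  2  0  1  2  3  2  3  0  1  3  0  1  0  1  2  3  2  4  3  2  3  0  1  0  1  2  0  1  2  3  2  3  0  1  3  0  1  0  1  2  3  2  4  3  2  3  0  1
G(n+25) = G(n) holds for n = 0,…,7 (a full window of length max(S) = 8), so the sequence is purely periodic with period 25.

25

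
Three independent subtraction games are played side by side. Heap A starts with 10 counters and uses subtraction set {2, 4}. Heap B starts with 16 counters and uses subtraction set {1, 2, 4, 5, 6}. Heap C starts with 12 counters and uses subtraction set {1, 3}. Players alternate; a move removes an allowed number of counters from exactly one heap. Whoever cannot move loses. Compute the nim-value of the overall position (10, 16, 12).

Heap A, S = {2, 4}:
n :  0  1  2  3  4  5  6  7  8  9 10
G :  0  0  1  1  2  2  0  0  1  1  2
G_A(10) = 2.
Heap B, S = {1, 2, 4, 5, 6}:
n :  0  1  2  3  4  5  6  7  8  9 10 11 12 13 14 15 16
G :  0  1  2  0  1  2  3  4  5  3  0  1  2  0  1  2  3
G_B(16) = 3.
Heap C, S = {1, 3}:
n :  0  1  2  3  4  5  6  7  8  9 10 11 12
G :  0  1  0  1  0  1  0  1  0  1  0  1  0
G_C(12) = 0.
Combined Grundy value = 2 ⊕ 3 ⊕ 0 = 1.

1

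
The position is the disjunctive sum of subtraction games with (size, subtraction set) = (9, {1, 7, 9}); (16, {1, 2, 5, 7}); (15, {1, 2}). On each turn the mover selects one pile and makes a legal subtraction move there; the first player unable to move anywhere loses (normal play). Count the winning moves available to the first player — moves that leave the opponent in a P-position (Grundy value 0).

Pile A, S = {1, 7, 9}:
n : 0 1 2 3 4 5 6 7 8 9
G : 0 1 0 1 0 1 0 1 0 1
G_A(9) = 1.
Pile B, S = {1, 2, 5, 7}:
n :  0  1  2  3  4  5  6  7  8  9 10 11 12 13 14 15 16
G :  0  1  2  0  1  2  0  1  2  0  1  2  0  1  2  0  1
G_B(16) = 1.
Pile C, S = {1, 2}:
n :  0  1  2  3  4  5  6  7  8  9 10 11 12 13 14 15
G :  0  1  2  0  1  2  0  1  2  0  1  2  0  1  2  0
G_C(15) = 0.
Combined Grundy value = 1 ⊕ 1 ⊕ 0 = 0.
A winning move leaves total XOR = 0, i.e. changes one component's Grundy value g to g ⊕ X where X is the current total.
Pile A: target g' = 1⊕0 = 1, but every legal move changes the Grundy value (mex property), so 0 moves.
Pile B: target g' = 1⊕0 = 1, but every legal move changes the Grundy value (mex property), so 0 moves.
Pile C: target g' = 0⊕0 = 0, but every legal move changes the Grundy value (mex property), so 0 moves.

0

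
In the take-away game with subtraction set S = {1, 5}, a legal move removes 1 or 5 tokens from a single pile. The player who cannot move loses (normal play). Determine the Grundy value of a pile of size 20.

G(0) = 0
G(1) = mex{0} = 1
G(2) = mex{1} = 0
G(3) = mex{0} = 1
G(4) = mex{1} = 0
G(5) = mex{0,0} = 1
G(6) = mex{1,1} = 0
G(7) = mex{0,0} = 1
G(8) = mex{1,1} = 0
G(9) = mex{0,0} = 1
G(10) = mex{1,1} = 0
G(11) = mex{0,0} = 1
G(12) = mex{1,1} = 0
G(13) = mex{0,0} = 1
G(14) = mex{1,1} = 0
G(15) = mex{0,0} = 1
G(16) = mex{1,1} = 0
G(17) = mex{0,0} = 1
G(18) = mex{1,1} = 0
G(19) = mex{0,0} = 1
G(20) = mex{1,1} = 0

0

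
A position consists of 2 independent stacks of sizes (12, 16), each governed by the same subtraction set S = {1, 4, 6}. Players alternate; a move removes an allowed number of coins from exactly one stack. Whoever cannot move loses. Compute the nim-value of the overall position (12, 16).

1

All stacks use S = {1, 4, 6}:
n :  0  1  2  3  4  5  6  7  8  9 10 11 12 13 14 15 16
G :  0  1  0  1  2  0  1  0  1  2  0  1  0  1  2  0  1
Stack A: G(12) = 0.
Stack B: G(16) = 1.
Combined Grundy value = 0 ⊕ 1 = 1.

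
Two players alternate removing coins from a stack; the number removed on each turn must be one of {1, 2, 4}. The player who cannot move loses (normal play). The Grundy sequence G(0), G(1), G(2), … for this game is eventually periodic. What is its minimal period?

G(0) = 0
G(1) = mex{0} = 1
G(2) = mex{1,0} = 2
G(3) = mex{2,1} = 0
G(4) = mex{0,2,0} = 1
G(5) = mex{1,0,1} = 2
G(6) = mex{2,1,2} = 0
G(7) = mex{0,2,0} = 1
G(8) = mex{1,0,1} = 2
G(9) = mex{2,1,2} = 0
G(10) = mex{0,2,0} = 1
G(11) = mex{1,0,1} = 2
G(12) = mex{2,1,2} = 0
G(13) = mex{0,2,0} = 1
G(14) = mex{1,0,1} = 2
G(n+3) = G(n) holds for n = 0,…,3 (a full window of length max(S) = 4), so the sequence is purely periodic with period 3.

3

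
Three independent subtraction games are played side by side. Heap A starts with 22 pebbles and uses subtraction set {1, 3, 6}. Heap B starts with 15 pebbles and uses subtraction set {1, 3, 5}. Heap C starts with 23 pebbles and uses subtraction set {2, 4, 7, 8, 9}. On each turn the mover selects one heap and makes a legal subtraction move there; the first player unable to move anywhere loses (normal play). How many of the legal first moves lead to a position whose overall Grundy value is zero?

Heap A, S = {1, 3, 6}:
G(0) = 0
G(1) = mex{0} = 1
G(2) = mex{1} = 0
G(3) = mex{0,0} = 1
G(4) = mex{1,1} = 0
G(5) = mex{0,0} = 1
G(6) = mex{1,1,0} = 2
G(7) = mex{2,0,1} = 3
G(8) = mex{3,1,0} = 2
G(9) = mex{2,2,1} = 0
G(10) = mex{0,3,0} = 1
G(11) = mex{1,2,1} = 0
G(12) = mex{0,0,2} = 1
G(13) = mex{1,1,3} = 0
G(14) = mex{0,0,2} = 1
G(15) = mex{1,1,0} = 2
G(16) = mex{2,0,1} = 3
G(17) = mex{3,1,0} = 2
G(18) = mex{2,2,1} = 0
G(19) = mex{0,3,0} = 1
G(20) = mex{1,2,1} = 0
G(21) = mex{0,0,2} = 1
G(22) = mex{1,1,3} = 0
G_A(22) = 0.
Heap B, S = {1, 3, 5}:
n :  0  1  2  3  4  5  6  7  8  9 10 11 12 13 14 15
G :  0  1  0  1  0  1  0  1  0  1  0  1  0  1  0  1
G_B(15) = 1.
Heap C, S = {2, 4, 7, 8, 9}:
G(0) = 0
G(1) = mex{} = 0
G(2) = mex{0} = 1
G(3) = mex{0} = 1
G(4) = mex{1,0} = 2
G(5) = mex{1,0} = 2
G(6) = mex{2,1} = 0
G(7) = mex{2,1,0} = 3
G(8) = mex{0,2,0,0} = 1
G(9) = mex{3,2,1,0,0} = 4
G(10) = mex{1,0,1,1,0} = 2
G(11) = mex{4,3,2,1,1} = 0
G(12) = mex{2,1,2,2,1} = 0
G(13) = mex{0,4,0,2,2} = 1
G(14) = mex{0,2,3,0,2} = 1
G(15) = mex{1,0,1,3,0} = 2
G(16) = mex{1,0,4,1,3} = 2
G(17) = mex{2,1,2,4,1} = 0
G(18) = mex{2,1,0,2,4} = 3
G(19) = mex{0,2,0,0,2} = 1
G(20) = mex{3,2,1,0,0} = 4
G(21) = mex{1,0,1,1,0} = 2
G(22) = mex{4,3,2,1,1} = 0
G(23) = mex{2,1,2,2,1} = 0
G_C(23) = 0.
Combined Grundy value = 0 ⊕ 1 ⊕ 0 = 1.
A winning move leaves total XOR = 0, i.e. changes one component's Grundy value g to g ⊕ X where X is the current total.
Heap A: need g' = 0⊕1 = 1. Options: 22−1→G=1, 22−3→G=1, 22−6→G=3. Hits: 2.
Heap B: need g' = 1⊕1 = 0. Options: 15−1→G=0, 15−3→G=0, 15−5→G=0. Hits: 3.
Heap C: need g' = 0⊕1 = 1. Options: 23−2→G=2, 23−4→G=1, 23−7→G=2, 23−8→G=2, 23−9→G=1. Hits: 2.

7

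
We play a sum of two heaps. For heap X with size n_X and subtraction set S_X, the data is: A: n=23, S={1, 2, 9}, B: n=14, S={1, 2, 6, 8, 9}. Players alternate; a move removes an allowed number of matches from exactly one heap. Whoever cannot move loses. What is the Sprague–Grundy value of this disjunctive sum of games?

0

Heap A, S = {1, 2, 9}:
G(0) = 0
G(1) = mex{0} = 1
G(2) = mex{1,0} = 2
G(3) = mex{2,1} = 0
G(4) = mex{0,2} = 1
G(5) = mex{1,0} = 2
G(6) = mex{2,1} = 0
G(7) = mex{0,2} = 1
G(8) = mex{1,0} = 2
G(9) = mex{2,1,0} = 3
G(10) = mex{3,2,1} = 0
G(11) = mex{0,3,2} = 1
G(12) = mex{1,0,0} = 2
G(13) = mex{2,1,1} = 0
G(14) = mex{0,2,2} = 1
G(15) = mex{1,0,0} = 2
G(16) = mex{2,1,1} = 0
G(17) = mex{0,2,2} = 1
G(18) = mex{1,0,3} = 2
G(19) = mex{2,1,0} = 3
G(20) = mex{3,2,1} = 0
G(21) = mex{0,3,2} = 1
G(22) = mex{1,0,0} = 2
G(23) = mex{2,1,1} = 0
G_A(23) = 0.
Heap B, S = {1, 2, 6, 8, 9}:
G(0) = 0
G(1) = mex{0} = 1
G(2) = mex{1,0} = 2
G(3) = mex{2,1} = 0
G(4) = mex{0,2} = 1
G(5) = mex{1,0} = 2
G(6) = mex{2,1,0} = 3
G(7) = mex{3,2,1} = 0
G(8) = mex{0,3,2,0} = 1
G(9) = mex{1,0,0,1,0} = 2
G(10) = mex{2,1,1,2,1} = 0
G(11) = mex{0,2,2,0,2} = 1
G(12) = mex{1,0,3,1,0} = 2
G(13) = mex{2,1,0,2,1} = 3
G(14) = mex{3,2,1,3,2} = 0
G_B(14) = 0.
Combined Grundy value = 0 ⊕ 0 = 0.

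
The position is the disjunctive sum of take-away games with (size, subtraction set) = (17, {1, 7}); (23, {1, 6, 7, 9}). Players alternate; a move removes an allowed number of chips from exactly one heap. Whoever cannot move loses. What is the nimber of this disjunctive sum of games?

Heap A, S = {1, 7}:
G(0) = 0
G(1) = mex{0} = 1
G(2) = mex{1} = 0
G(3) = mex{0} = 1
G(4) = mex{1} = 0
G(5) = mex{0} = 1
G(6) = mex{1} = 0
G(7) = mex{0,0} = 1
G(8) = mex{1,1} = 0
G(9) = mex{0,0} = 1
G(10) = mex{1,1} = 0
G(11) = mex{0,0} = 1
G(12) = mex{1,1} = 0
G(13) = mex{0,0} = 1
G(14) = mex{1,1} = 0
G(15) = mex{0,0} = 1
G(16) = mex{1,1} = 0
G(17) = mex{0,0} = 1
G_A(17) = 1.
Heap B, S = {1, 6, 7, 9}:
G(0) = 0
G(1) = mex{0} = 1
G(2) = mex{1} = 0
G(3) = mex{0} = 1
G(4) = mex{1} = 0
G(5) = mex{0} = 1
G(6) = mex{1,0} = 2
G(7) = mex{2,1,0} = 3
G(8) = mex{3,0,1} = 2
G(9) = mex{2,1,0,0} = 3
G(10) = mex{3,0,1,1} = 2
G(11) = mex{2,1,0,0} = 3
G(12) = mex{3,2,1,1} = 0
G(13) = mex{0,3,2,0} = 1
G(14) = mex{1,2,3,1} = 0
G(15) = mex{0,3,2,2} = 1
G(16) = mex{1,2,3,3} = 0
G(17) = mex{0,3,2,2} = 1
G(18) = mex{1,0,3,3} = 2
G(19) = mex{2,1,0,2} = 3
G(20) = mex{3,0,1,3} = 2
G(21) = mex{2,1,0,0} = 3
G(22) = mex{3,0,1,1} = 2
G(23) = mex{2,1,0,0} = 3
G_B(23) = 3.
Combined Grundy value = 1 ⊕ 3 = 2.

2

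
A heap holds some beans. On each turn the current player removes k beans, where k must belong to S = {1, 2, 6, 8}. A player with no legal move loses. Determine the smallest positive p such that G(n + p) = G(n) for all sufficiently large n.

7

n :  0  1  2  3  4  5  6  7  8  9 10 11 12 13 14 15 16
G :  0  1  2  0  1  2  3  0  1  2  0  1  2  3  0  1  2
G(n+7) = G(n) holds for n = 0,…,7 (a full window of length max(S) = 8), so the sequence is purely periodic with period 7.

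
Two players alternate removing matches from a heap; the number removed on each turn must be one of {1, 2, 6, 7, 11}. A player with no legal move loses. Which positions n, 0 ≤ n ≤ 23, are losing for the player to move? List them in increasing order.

G(0) = 0
G(1) = mex{0} = 1
G(2) = mex{1,0} = 2
G(3) = mex{2,1} = 0
G(4) = mex{0,2} = 1
G(5) = mex{1,0} = 2
G(6) = mex{2,1,0} = 3
G(7) = mex{3,2,1,0} = 4
G(8) = mex{4,3,2,1} = 0
G(9) = mex{0,4,0,2} = 1
G(10) = mex{1,0,1,0} = 2
G(11) = mex{2,1,2,1,0} = 3
G(12) = mex{3,2,3,2,1} = 0
G(13) = mex{0,3,4,3,2} = 1
G(14) = mex{1,0,0,4,0} = 2
G(15) = mex{2,1,1,0,1} = 3
G(16) = mex{3,2,2,1,2} = 0
G(17) = mex{0,3,3,2,3} = 1
G(18) = mex{1,0,0,3,4} = 2
G(19) = mex{2,1,1,0,0} = 3
G(20) = mex{3,2,2,1,1} = 0
G(21) = mex{0,3,3,2,2} = 1
G(22) = mex{1,0,0,3,3} = 2
G(23) = mex{2,1,1,0,0} = 3
P-positions are exactly the n with G(n) = 0.

0, 3, 8, 12, 16, 20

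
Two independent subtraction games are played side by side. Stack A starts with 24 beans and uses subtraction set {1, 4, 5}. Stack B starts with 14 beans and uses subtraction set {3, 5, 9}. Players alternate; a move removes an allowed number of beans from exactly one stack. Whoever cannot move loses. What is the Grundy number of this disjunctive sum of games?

0

Stack A, S = {1, 4, 5}:
G(0) = 0
G(1) = mex{0} = 1
G(2) = mex{1} = 0
G(3) = mex{0} = 1
G(4) = mex{1,0} = 2
G(5) = mex{2,1,0} = 3
G(6) = mex{3,0,1} = 2
G(7) = mex{2,1,0} = 3
G(8) = mex{3,2,1} = 0
G(9) = mex{0,3,2} = 1
G(10) = mex{1,2,3} = 0
G(11) = mex{0,3,2} = 1
G(12) = mex{1,0,3} = 2
G(13) = mex{2,1,0} = 3
G(14) = mex{3,0,1} = 2
G(15) = mex{2,1,0} = 3
G(16) = mex{3,2,1} = 0
G(17) = mex{0,3,2} = 1
G(18) = mex{1,2,3} = 0
G(19) = mex{0,3,2} = 1
G(20) = mex{1,0,3} = 2
G(21) = mex{2,1,0} = 3
G(22) = mex{3,0,1} = 2
G(23) = mex{2,1,0} = 3
G(24) = mex{3,2,1} = 0
G_A(24) = 0.
Stack B, S = {3, 5, 9}:
G(0) = 0
G(1) = mex{} = 0
G(2) = mex{} = 0
G(3) = mex{0} = 1
G(4) = mex{0} = 1
G(5) = mex{0,0} = 1
G(6) = mex{1,0} = 2
G(7) = mex{1,0} = 2
G(8) = mex{1,1} = 0
G(9) = mex{2,1,0} = 3
G(10) = mex{2,1,0} = 3
G(11) = mex{0,2,0} = 1
G(12) = mex{3,2,1} = 0
G(13) = mex{3,0,1} = 2
G(14) = mex{1,3,1} = 0
G_B(14) = 0.
Combined Grundy value = 0 ⊕ 0 = 0.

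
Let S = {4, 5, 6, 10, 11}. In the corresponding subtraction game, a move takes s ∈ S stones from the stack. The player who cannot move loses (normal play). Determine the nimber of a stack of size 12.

G(0) = 0
G(1) = mex{} = 0
G(2) = mex{} = 0
G(3) = mex{} = 0
G(4) = mex{0} = 1
G(5) = mex{0,0} = 1
G(6) = mex{0,0,0} = 1
G(7) = mex{0,0,0} = 1
G(8) = mex{1,0,0} = 2
G(9) = mex{1,1,0} = 2
G(10) = mex{1,1,1,0} = 2
G(11) = mex{1,1,1,0,0} = 2
G(12) = mex{2,1,1,0,0} = 3

3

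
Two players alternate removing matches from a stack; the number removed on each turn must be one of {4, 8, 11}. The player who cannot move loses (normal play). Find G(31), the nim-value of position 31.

0

n :  0  1  2  3  4  5  6  7  8  9 10 11 12 13 14 15 16 17 18 19 20 21 22 23 24 25 26 27 28 29 30 31
G :  0  0  0  0  1  1  1  1  2  2  2  2  3  3  3  0  0  0  0  1  1  1  1  2  2  2  2  3  3  3  0  0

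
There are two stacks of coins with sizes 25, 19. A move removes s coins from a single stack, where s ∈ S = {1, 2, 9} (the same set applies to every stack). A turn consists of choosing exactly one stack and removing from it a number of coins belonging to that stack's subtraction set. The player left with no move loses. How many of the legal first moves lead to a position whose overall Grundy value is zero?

All stacks use S = {1, 2, 9}:
G(0) = 0
G(1) = mex{0} = 1
G(2) = mex{1,0} = 2
G(3) = mex{2,1} = 0
G(4) = mex{0,2} = 1
G(5) = mex{1,0} = 2
G(6) = mex{2,1} = 0
G(7) = mex{0,2} = 1
G(8) = mex{1,0} = 2
G(9) = mex{2,1,0} = 3
G(10) = mex{3,2,1} = 0
G(11) = mex{0,3,2} = 1
G(12) = mex{1,0,0} = 2
G(13) = mex{2,1,1} = 0
G(14) = mex{0,2,2} = 1
G(15) = mex{1,0,0} = 2
G(16) = mex{2,1,1} = 0
G(17) = mex{0,2,2} = 1
G(18) = mex{1,0,3} = 2
G(19) = mex{2,1,0} = 3
G(20) = mex{3,2,1} = 0
G(21) = mex{0,3,2} = 1
G(22) = mex{1,0,0} = 2
G(23) = mex{2,1,1} = 0
G(24) = mex{0,2,2} = 1
G(25) = mex{1,0,0} = 2
Stack A: G(25) = 2.
Stack B: G(19) = 3.
Combined Grundy value = 2 ⊕ 3 = 1.
A winning move leaves total XOR = 0, i.e. changes one component's Grundy value g to g ⊕ X where X is the current total.
Stack A: need g' = 2⊕1 = 3. Options: 25−1→G=1, 25−2→G=0, 25−9→G=0. Hits: 0.
Stack B: need g' = 3⊕1 = 2. Options: 19−1→G=2, 19−2→G=1, 19−9→G=0. Hits: 1.

1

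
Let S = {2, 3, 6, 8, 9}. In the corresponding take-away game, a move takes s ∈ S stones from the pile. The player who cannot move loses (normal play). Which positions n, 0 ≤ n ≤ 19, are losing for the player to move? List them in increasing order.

0, 1, 5, 12, 16, 17

G(0) = 0
G(1) = mex{} = 0
G(2) = mex{0} = 1
G(3) = mex{0,0} = 1
G(4) = mex{1,0} = 2
G(5) = mex{1,1} = 0
G(6) = mex{2,1,0} = 3
G(7) = mex{0,2,0} = 1
G(8) = mex{3,0,1,0} = 2
G(9) = mex{1,3,1,0,0} = 2
G(10) = mex{2,1,2,1,0} = 3
G(11) = mex{2,2,0,1,1} = 3
G(12) = mex{3,2,3,2,1} = 0
G(13) = mex{3,3,1,0,2} = 4
G(14) = mex{0,3,2,3,0} = 1
G(15) = mex{4,0,2,1,3} = 5
G(16) = mex{1,4,3,2,1} = 0
G(17) = mex{5,1,3,2,2} = 0
G(18) = mex{0,5,0,3,2} = 1
G(19) = mex{0,0,4,3,3} = 1
P-positions are exactly the n with G(n) = 0.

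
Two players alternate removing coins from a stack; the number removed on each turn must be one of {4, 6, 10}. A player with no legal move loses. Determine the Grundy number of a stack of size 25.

2

G(0) = 0
G(1) = mex{} = 0
G(2) = mex{} = 0
G(3) = mex{} = 0
G(4) = mex{0} = 1
G(5) = mex{0} = 1
G(6) = mex{0,0} = 1
G(7) = mex{0,0} = 1
G(8) = mex{1,0} = 2
G(9) = mex{1,0} = 2
G(10) = mex{1,1,0} = 2
G(11) = mex{1,1,0} = 2
G(12) = mex{2,1,0} = 3
G(13) = mex{2,1,0} = 3
G(14) = mex{2,2,1} = 0
G(15) = mex{2,2,1} = 0
G(16) = mex{3,2,1} = 0
G(17) = mex{3,2,1} = 0
G(18) = mex{0,3,2} = 1
G(19) = mex{0,3,2} = 1
G(20) = mex{0,0,2} = 1
G(21) = mex{0,0,2} = 1
G(22) = mex{1,0,3} = 2
G(23) = mex{1,0,3} = 2
G(24) = mex{1,1,0} = 2
G(25) = mex{1,1,0} = 2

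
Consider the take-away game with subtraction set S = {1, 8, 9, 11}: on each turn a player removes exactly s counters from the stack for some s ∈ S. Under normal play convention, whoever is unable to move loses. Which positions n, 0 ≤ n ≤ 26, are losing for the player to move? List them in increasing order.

0, 2, 4, 6, 16, 18, 20, 22

G(0) = 0
G(1) = mex{0} = 1
G(2) = mex{1} = 0
G(3) = mex{0} = 1
G(4) = mex{1} = 0
G(5) = mex{0} = 1
G(6) = mex{1} = 0
G(7) = mex{0} = 1
G(8) = mex{1,0} = 2
G(9) = mex{2,1,0} = 3
G(10) = mex{3,0,1} = 2
G(11) = mex{2,1,0,0} = 3
G(12) = mex{3,0,1,1} = 2
G(13) = mex{2,1,0,0} = 3
G(14) = mex{3,0,1,1} = 2
G(15) = mex{2,1,0,0} = 3
G(16) = mex{3,2,1,1} = 0
G(17) = mex{0,3,2,0} = 1
G(18) = mex{1,2,3,1} = 0
G(19) = mex{0,3,2,2} = 1
G(20) = mex{1,2,3,3} = 0
G(21) = mex{0,3,2,2} = 1
G(22) = mex{1,2,3,3} = 0
G(23) = mex{0,3,2,2} = 1
G(24) = mex{1,0,3,3} = 2
G(25) = mex{2,1,0,2} = 3
G(26) = mex{3,0,1,3} = 2
P-positions are exactly the n with G(n) = 0.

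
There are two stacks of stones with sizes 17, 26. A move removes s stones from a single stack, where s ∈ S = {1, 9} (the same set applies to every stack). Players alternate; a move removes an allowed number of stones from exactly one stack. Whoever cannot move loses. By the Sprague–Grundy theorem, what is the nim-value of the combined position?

1

All stacks use S = {1, 9}:
G(0) = 0
G(1) = mex{0} = 1
G(2) = mex{1} = 0
G(3) = mex{0} = 1
G(4) = mex{1} = 0
G(5) = mex{0} = 1
G(6) = mex{1} = 0
G(7) = mex{0} = 1
G(8) = mex{1} = 0
G(9) = mex{0,0} = 1
G(10) = mex{1,1} = 0
G(11) = mex{0,0} = 1
G(12) = mex{1,1} = 0
G(13) = mex{0,0} = 1
G(14) = mex{1,1} = 0
G(15) = mex{0,0} = 1
G(16) = mex{1,1} = 0
G(17) = mex{0,0} = 1
G(18) = mex{1,1} = 0
G(19) = mex{0,0} = 1
G(20) = mex{1,1} = 0
G(21) = mex{0,0} = 1
G(22) = mex{1,1} = 0
G(23) = mex{0,0} = 1
G(24) = mex{1,1} = 0
G(25) = mex{0,0} = 1
G(26) = mex{1,1} = 0
Stack A: G(17) = 1.
Stack B: G(26) = 0.
Combined Grundy value = 1 ⊕ 0 = 1.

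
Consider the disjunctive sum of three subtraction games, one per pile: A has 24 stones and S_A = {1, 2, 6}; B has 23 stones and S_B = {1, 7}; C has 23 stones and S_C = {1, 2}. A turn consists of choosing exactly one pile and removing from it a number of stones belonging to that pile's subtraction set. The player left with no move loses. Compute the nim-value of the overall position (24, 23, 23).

3

Pile A, S = {1, 2, 6}:
n :  0  1  2  3  4  5  6  7  8  9 10 11 12 13 14 15 16 17 18 19 20 21 22 23 24
G :  0  1  2  0  1  2  3  0  1  2  0  1  2  3  0  1  2  0  1  2  3  0  1  2  0
G_A(24) = 0.
Pile B, S = {1, 7}:
n :  0  1  2  3  4  5  6  7  8  9 10 11 12 13 14 15 16 17 18 19 20 21 22 23
G :  0  1  0  1  0  1  0  1  0  1  0  1  0  1  0  1  0  1  0  1  0  1  0  1
G_B(23) = 1.
Pile C, S = {1, 2}:
n :  0  1  2  3  4  5  6  7  8  9 10 11 12 13 14 15 16 17 18 19 20 21 22 23
G :  0  1  2  0  1  2  0  1  2  0  1  2  0  1  2  0  1  2  0  1  2  0  1  2
G_C(23) = 2.
Combined Grundy value = 0 ⊕ 1 ⊕ 2 = 3.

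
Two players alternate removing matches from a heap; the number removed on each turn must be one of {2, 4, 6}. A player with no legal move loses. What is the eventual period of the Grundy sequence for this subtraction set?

8

G(0) = 0
G(1) = mex{} = 0
G(2) = mex{0} = 1
G(3) = mex{0} = 1
G(4) = mex{1,0} = 2
G(5) = mex{1,0} = 2
G(6) = mex{2,1,0} = 3
G(7) = mex{2,1,0} = 3
G(8) = mex{3,2,1} = 0
G(9) = mex{3,2,1} = 0
G(10) = mex{0,3,2} = 1
G(11) = mex{0,3,2} = 1
G(12) = mex{1,0,3} = 2
G(13) = mex{1,0,3} = 2
G(14) = mex{2,1,0} = 3
G(15) = mex{2,1,0} = 3
G(16) = mex{3,2,1} = 0
G(17) = mex{3,2,1} = 0
G(n+8) = G(n) holds for n = 0,…,5 (a full window of length max(S) = 6), so the sequence is purely periodic with period 8.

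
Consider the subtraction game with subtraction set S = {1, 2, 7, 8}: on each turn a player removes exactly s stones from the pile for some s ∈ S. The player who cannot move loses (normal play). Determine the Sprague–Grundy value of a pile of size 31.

n :  0  1  2  3  4  5  6  7  8  9 10 11 12 13 14 15 16 17 18 19 20 21 22 23 24 25 26 27 28 29 30 31
G :  0  1  2  0  1  2  0  1  2  0  1  2  0  1  2  0  1  2  0  1  2  0  1  2  0  1  2  0  1  2  0  1

1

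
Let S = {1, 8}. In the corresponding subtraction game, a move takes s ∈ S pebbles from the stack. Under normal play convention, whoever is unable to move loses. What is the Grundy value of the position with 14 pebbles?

n :  0  1  2  3  4  5  6  7  8  9 10 11 12 13 14
G :  0  1  0  1  0  1  0  1  2  0  1  0  1  0  1

1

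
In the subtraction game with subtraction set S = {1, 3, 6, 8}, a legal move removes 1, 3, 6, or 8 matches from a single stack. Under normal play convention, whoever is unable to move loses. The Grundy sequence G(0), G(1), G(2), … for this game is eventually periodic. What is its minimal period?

9

G(0) = 0
G(1) = mex{0} = 1
G(2) = mex{1} = 0
G(3) = mex{0,0} = 1
G(4) = mex{1,1} = 0
G(5) = mex{0,0} = 1
G(6) = mex{1,1,0} = 2
G(7) = mex{2,0,1} = 3
G(8) = mex{3,1,0,0} = 2
G(9) = mex{2,2,1,1} = 0
G(10) = mex{0,3,0,0} = 1
G(11) = mex{1,2,1,1} = 0
G(12) = mex{0,0,2,0} = 1
G(13) = mex{1,1,3,1} = 0
G(14) = mex{0,0,2,2} = 1
G(15) = mex{1,1,0,3} = 2
G(16) = mex{2,0,1,2} = 3
G(17) = mex{3,1,0,0} = 2
G(18) = mex{2,2,1,1} = 0
G(19) = mex{0,3,0,0} = 1
G(n+9) = G(n) holds for n = 0,…,7 (a full window of length max(S) = 8), so the sequence is purely periodic with period 9.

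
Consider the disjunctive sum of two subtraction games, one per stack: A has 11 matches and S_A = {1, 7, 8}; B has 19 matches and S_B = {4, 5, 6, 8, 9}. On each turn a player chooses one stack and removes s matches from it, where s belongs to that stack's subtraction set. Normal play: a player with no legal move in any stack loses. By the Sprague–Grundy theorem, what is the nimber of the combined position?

2

Stack A, S = {1, 7, 8}:
G(0) = 0
G(1) = mex{0} = 1
G(2) = mex{1} = 0
G(3) = mex{0} = 1
G(4) = mex{1} = 0
G(5) = mex{0} = 1
G(6) = mex{1} = 0
G(7) = mex{0,0} = 1
G(8) = mex{1,1,0} = 2
G(9) = mex{2,0,1} = 3
G(10) = mex{3,1,0} = 2
G(11) = mex{2,0,1} = 3
G_A(11) = 3.
Stack B, S = {4, 5, 6, 8, 9}:
G(0) = 0
G(1) = mex{} = 0
G(2) = mex{} = 0
G(3) = mex{} = 0
G(4) = mex{0} = 1
G(5) = mex{0,0} = 1
G(6) = mex{0,0,0} = 1
G(7) = mex{0,0,0} = 1
G(8) = mex{1,0,0,0} = 2
G(9) = mex{1,1,0,0,0} = 2
G(10) = mex{1,1,1,0,0} = 2
G(11) = mex{1,1,1,0,0} = 2
G(12) = mex{2,1,1,1,0} = 3
G(13) = mex{2,2,1,1,1} = 0
G(14) = mex{2,2,2,1,1} = 0
G(15) = mex{2,2,2,1,1} = 0
G(16) = mex{3,2,2,2,1} = 0
G(17) = mex{0,3,2,2,2} = 1
G(18) = mex{0,0,3,2,2} = 1
G(19) = mex{0,0,0,2,2} = 1
G_B(19) = 1.
Combined Grundy value = 3 ⊕ 1 = 2.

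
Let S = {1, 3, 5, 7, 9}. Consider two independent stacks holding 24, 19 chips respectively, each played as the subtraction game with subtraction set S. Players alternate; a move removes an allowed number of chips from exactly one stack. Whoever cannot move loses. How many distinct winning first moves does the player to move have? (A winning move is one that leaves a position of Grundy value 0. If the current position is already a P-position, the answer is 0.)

10

All stacks use S = {1, 3, 5, 7, 9}:
G(0) = 0
G(1) = mex{0} = 1
G(2) = mex{1} = 0
G(3) = mex{0,0} = 1
G(4) = mex{1,1} = 0
G(5) = mex{0,0,0} = 1
G(6) = mex{1,1,1} = 0
G(7) = mex{0,0,0,0} = 1
G(8) = mex{1,1,1,1} = 0
G(9) = mex{0,0,0,0,0} = 1
G(10) = mex{1,1,1,1,1} = 0
G(11) = mex{0,0,0,0,0} = 1
G(12) = mex{1,1,1,1,1} = 0
G(13) = mex{0,0,0,0,0} = 1
G(14) = mex{1,1,1,1,1} = 0
G(15) = mex{0,0,0,0,0} = 1
G(16) = mex{1,1,1,1,1} = 0
G(17) = mex{0,0,0,0,0} = 1
G(18) = mex{1,1,1,1,1} = 0
G(19) = mex{0,0,0,0,0} = 1
G(20) = mex{1,1,1,1,1} = 0
G(21) = mex{0,0,0,0,0} = 1
G(22) = mex{1,1,1,1,1} = 0
G(23) = mex{0,0,0,0,0} = 1
G(24) = mex{1,1,1,1,1} = 0
Stack A: G(24) = 0.
Stack B: G(19) = 1.
Combined Grundy value = 0 ⊕ 1 = 1.
A winning move leaves total XOR = 0, i.e. changes one component's Grundy value g to g ⊕ X where X is the current total.
Stack A: need g' = 0⊕1 = 1. Options: 24−1→G=1, 24−3→G=1, 24−5→G=1, 24−7→G=1, 24−9→G=1. Hits: 5.
Stack B: need g' = 1⊕1 = 0. Options: 19−1→G=0, 19−3→G=0, 19−5→G=0, 19−7→G=0, 19−9→G=0. Hits: 5.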